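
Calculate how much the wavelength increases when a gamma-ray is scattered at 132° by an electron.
4.0498 pm

Using the Compton scattering formula:
Δλ = λ_C(1 - cos θ)

where λ_C = h/(m_e·c) ≈ 2.4263 pm is the Compton wavelength of an electron.

For θ = 132°:
cos(132°) = -0.6691
1 - cos(132°) = 1.6691

Δλ = 2.4263 × 1.6691
Δλ = 4.0498 pm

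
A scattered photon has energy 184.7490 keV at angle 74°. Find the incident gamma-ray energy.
250.2999 keV

Convert final energy to wavelength (hc ≈ 1239.842 keV·pm):
λ' = hc/E' = 1239.842 / 184.7490 = 6.7110 pm

Calculate the Compton shift:
Δλ = λ_C(1 - cos(74°))
Δλ = 2.4263 × (1 - cos(74°))
Δλ = 1.7575 pm

Initial wavelength:
λ = λ' - Δλ = 6.7110 - 1.7575 = 4.9534 pm

Initial energy:
E = hc/λ = 1239.842 / 4.9534 = 250.2999 keV

(Intermediate values are shown rounded; full precision is carried through to the final answer.)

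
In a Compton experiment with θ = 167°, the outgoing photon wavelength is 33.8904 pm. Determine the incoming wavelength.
29.1000 pm

From λ' = λ + Δλ, we have λ = λ' - Δλ

First calculate the Compton shift:
Δλ = λ_C(1 - cos θ)
Δλ = 2.4263 × (1 - cos(167°))
Δλ = 2.4263 × 1.9744
Δλ = 4.7904 pm

Initial wavelength:
λ = λ' - Δλ
λ = 33.8904 - 4.7904
λ = 29.1000 pm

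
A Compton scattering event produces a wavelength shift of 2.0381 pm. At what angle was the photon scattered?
80.79°

From the Compton formula Δλ = λ_C(1 - cos θ), we can solve for θ:

cos θ = 1 - Δλ/λ_C

Given:
- Δλ = 2.0381 pm
- λ_C = h/(m_e·c) ≈ 2.42631024 pm

cos θ = 1 - 2.0381/2.42631024
cos θ = 1 - 0.840000
cos θ = 0.160000

θ = arccos(0.160000)
θ = 80.79°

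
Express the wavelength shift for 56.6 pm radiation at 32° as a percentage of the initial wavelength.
0.6514%

Calculate the Compton shift:
Δλ = λ_C(1 - cos(32°))
Δλ = 2.4263 × (1 - cos(32°))
Δλ = 2.4263 × 0.1520
Δλ = 0.3687 pm

Percentage change:
(Δλ/λ₀) × 100 = (0.3687/56.6) × 100
= 0.6514%

(Intermediate values are shown rounded; full precision is carried through to the final answer.)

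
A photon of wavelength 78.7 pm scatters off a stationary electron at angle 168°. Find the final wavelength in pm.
83.4996 pm

Using the Compton scattering formula:
λ' = λ + Δλ = λ + λ_C(1 - cos θ)

Given:
- Initial wavelength λ = 78.7 pm
- Scattering angle θ = 168°
- Compton wavelength λ_C ≈ 2.4263 pm

Calculate the shift:
Δλ = 2.4263 × (1 - cos(168°))
Δλ = 2.4263 × 1.9781
Δλ = 4.7996 pm

Final wavelength:
λ' = 78.7 + 4.7996 = 83.4996 pm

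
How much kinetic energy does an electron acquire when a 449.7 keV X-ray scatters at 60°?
137.4128 keV

By energy conservation: K_e = E_initial - E_final

First find the scattered photon energy:
Initial wavelength: λ = hc/E = 2.7570 pm
Compton shift: Δλ = λ_C(1 - cos(60°)) = 1.2132 pm
Final wavelength: λ' = 2.7570 + 1.2132 = 3.9702 pm
Final photon energy: E' = hc/λ' = 312.2872 keV

Electron kinetic energy:
K_e = E - E' = 449.7000 - 312.2872 = 137.4128 keV

(Intermediate values are shown rounded; full precision is carried through to the final answer.)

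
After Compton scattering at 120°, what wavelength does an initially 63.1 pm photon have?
66.7395 pm

Using the Compton formula: λ' = λ + λ_C(1 − cos θ)

For θ = 120°, cos θ = -1/2 (exact) = -0.5000, so:
1 − cos 120° = 1 − (-1/2) = 1.5000

Δλ = λ_C × 1.5000 = 2.4263 × 1.5000 = 3.6395 pm

λ' = 63.1 + 3.6395 = 66.7395 pm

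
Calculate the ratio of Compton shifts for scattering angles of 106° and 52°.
106° produces the larger shift by a factor of 3.319

Calculate both shifts using Δλ = λ_C(1 - cos θ):

For θ₁ = 52°:
Δλ₁ = 2.4263 × (1 - cos(52°))
Δλ₁ = 2.4263 × 0.3843
Δλ₁ = 0.9325 pm

For θ₂ = 106°:
Δλ₂ = 2.4263 × (1 - cos(106°))
Δλ₂ = 2.4263 × 1.2756
Δλ₂ = 3.0951 pm

The 106° angle produces the larger shift.
Ratio: 3.0951/0.9325 = 3.319

(Intermediate values are shown rounded; full precision is carried through to the final answer.)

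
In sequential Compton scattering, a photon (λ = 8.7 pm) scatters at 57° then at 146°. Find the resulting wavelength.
14.2427 pm

Apply Compton shift twice:

First scattering at θ₁ = 57°:
Δλ₁ = λ_C(1 - cos(57°))
Δλ₁ = 2.4263 × 0.4554
Δλ₁ = 1.1048 pm

After first scattering:
λ₁ = 8.7 + 1.1048 = 9.8048 pm

Second scattering at θ₂ = 146°:
Δλ₂ = λ_C(1 - cos(146°))
Δλ₂ = 2.4263 × 1.8290
Δλ₂ = 4.4378 pm

Final wavelength:
λ₂ = 9.8048 + 4.4378 = 14.2427 pm

Total shift: Δλ_total = 1.1048 + 4.4378 = 5.5427 pm

(Intermediate values are shown rounded; full precision is carried through to the final answer.)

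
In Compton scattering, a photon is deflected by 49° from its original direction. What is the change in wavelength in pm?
0.8345 pm

Using the Compton scattering formula:
Δλ = λ_C(1 - cos θ)

where λ_C = h/(m_e·c) ≈ 2.4263 pm is the Compton wavelength of an electron.

For θ = 49°:
cos(49°) = 0.6561
1 - cos(49°) = 0.3439

Δλ = 2.4263 × 0.3439
Δλ = 0.8345 pm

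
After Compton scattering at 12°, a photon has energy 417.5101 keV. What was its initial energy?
425.1000 keV

Convert final energy to wavelength (hc ≈ 1239.842 keV·pm):
λ' = hc/E' = 1239.842 / 417.5101 = 2.9696 pm

Calculate the Compton shift:
Δλ = λ_C(1 - cos(12°))
Δλ = 2.4263 × (1 - cos(12°))
Δλ = 0.0530 pm

Initial wavelength:
λ = λ' - Δλ = 2.9696 - 0.0530 = 2.9166 pm

Initial energy:
E = hc/λ = 1239.842 / 2.9166 = 425.1000 keV

(Intermediate values are shown rounded; full precision is carried through to the final answer.)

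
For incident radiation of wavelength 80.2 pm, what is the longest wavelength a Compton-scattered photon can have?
85.0526 pm (at θ = 180°)

The Compton shift is Δλ = λ_C(1 − cos θ).

Since cos θ ranges from −1 to 1, the factor (1 − cos θ) ranges from 0 to 2; the maximum shift occurs at θ = 180° (backscattering):
Δλ_max = 2λ_C = 2 × 2.4263 pm = 4.8526 pm

Maximum scattered wavelength:
λ'_max = λ₀ + Δλ_max = 80.2 + 4.8526 = 85.0526 pm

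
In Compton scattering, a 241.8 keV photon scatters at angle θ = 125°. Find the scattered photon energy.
138.5990 keV

First convert energy to wavelength:
λ = hc/E, with hc ≈ 1239.842 keV·pm (i.e. 1239.842 eV·nm)

For E = 241.8 keV = 241800 eV:
λ = 1239.842 keV·pm / 241.8 keV
λ = 5.1276 pm

Calculate the Compton shift:
Δλ = λ_C(1 - cos(125°)) = 2.4263 × 1.5736
Δλ = 3.8180 pm

Final wavelength:
λ' = 5.1276 + 3.8180 = 8.9455 pm

Final energy:
E' = hc/λ' = 1239.842 / 8.9455 = 138.5990 keV

(Intermediate values are shown rounded; full precision is carried through to the final answer.)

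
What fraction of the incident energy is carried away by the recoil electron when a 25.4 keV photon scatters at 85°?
0.0434 (or 4.34%)

Calculate initial and final photon energies:

Initial: E₀ = 25.4 keV → λ₀ = 48.8127 pm
Compton shift: Δλ = 2.2148 pm
Final wavelength: λ' = 51.0275 pm
Final energy: E' = 24.2975 keV

Fractional energy loss:
(E₀ - E')/E₀ = (25.4000 - 24.2975)/25.4000
= 1.1025/25.4000
= 0.0434
= 4.34%

(Intermediate values are shown rounded; full precision is carried through to the final answer.)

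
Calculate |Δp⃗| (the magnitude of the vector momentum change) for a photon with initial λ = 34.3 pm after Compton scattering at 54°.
1.7299e-23 kg·m/s

Photon momentum magnitude is p = h/λ.

Initial momentum:
p₀ = h/λ = 6.6261e-34/3.4300e-11 = 1.9318e-23 kg·m/s

After scattering:
λ' = λ + Δλ = 34.3 + 1.0002 = 35.3002 pm
p' = h/λ' = 6.6261e-34/3.5300e-11 = 1.8771e-23 kg·m/s

Momentum is a vector; the scattered photon's direction makes angle θ = 54° with the incident direction. The magnitude of the vector change Δp⃗ = p⃗₀ − p⃗' is found from the law of cosines:
|Δp⃗|² = p₀² + p'² − 2p₀p'cos θ
|Δp⃗|² = (1.9318e-23)² + (1.8771e-23)² − 2·1.9318e-23·1.8771e-23·cos(54°)
|Δp⃗| = 1.7299e-23 kg·m/s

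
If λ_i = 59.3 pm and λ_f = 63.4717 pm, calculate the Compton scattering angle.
136.00°

First find the wavelength shift:
Δλ = λ' - λ = 63.4717 - 59.3 = 4.1717 pm

Using Δλ = λ_C(1 - cos θ), with λ_C = h/(m_e·c) ≈ 2.42631024 pm:
cos θ = 1 - Δλ/λ_C
cos θ = 1 - 4.1717/2.42631024
cos θ = -0.719360

θ = arccos(-0.719360)
θ = 136.00°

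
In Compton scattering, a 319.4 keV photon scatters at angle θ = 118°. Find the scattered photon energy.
166.4848 keV

First convert energy to wavelength:
λ = hc/E, with hc ≈ 1239.842 keV·pm (i.e. 1239.842 eV·nm)

For E = 319.4 keV = 319400 eV:
λ = 1239.842 keV·pm / 319.4 keV
λ = 3.8818 pm

Calculate the Compton shift:
Δλ = λ_C(1 - cos(118°)) = 2.4263 × 1.4695
Δλ = 3.5654 pm

Final wavelength:
λ' = 3.8818 + 3.5654 = 7.4472 pm

Final energy:
E' = hc/λ' = 1239.842 / 7.4472 = 166.4848 keV

(Intermediate values are shown rounded; full precision is carried through to the final answer.)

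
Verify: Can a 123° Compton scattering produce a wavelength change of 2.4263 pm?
No, inconsistent

Calculate the expected shift for θ = 123°:

Δλ_expected = λ_C(1 - cos(123°))
Δλ_expected = 2.4263 × (1 - cos(123°))
Δλ_expected = 2.4263 × 1.5446
Δλ_expected = 3.7478 pm

Given shift: 2.4263 pm
Expected shift: 3.7478 pm
Difference: 1.3215 pm

The values do not match. The given shift corresponds to θ ≈ 90.0°, not 123°.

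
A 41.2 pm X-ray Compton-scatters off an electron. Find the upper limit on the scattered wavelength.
46.0526 pm (at θ = 180°)

The Compton shift is Δλ = λ_C(1 − cos θ).

Since cos θ ranges from −1 to 1, the factor (1 − cos θ) ranges from 0 to 2; the maximum shift occurs at θ = 180° (backscattering):
Δλ_max = 2λ_C = 2 × 2.4263 pm = 4.8526 pm

Maximum scattered wavelength:
λ'_max = λ₀ + Δλ_max = 41.2 + 4.8526 = 46.0526 pm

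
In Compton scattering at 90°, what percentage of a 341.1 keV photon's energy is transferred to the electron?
0.4003 (or 40.03%)

Calculate initial and final photon energies:

Initial: E₀ = 341.1 keV → λ₀ = 3.6348 pm
Compton shift: Δλ = 2.4263 pm
Final wavelength: λ' = 6.0611 pm
Final energy: E' = 204.5558 keV

Fractional energy loss:
(E₀ - E')/E₀ = (341.1000 - 204.5558)/341.1000
= 136.5442/341.1000
= 0.4003
= 40.03%

(Intermediate values are shown rounded; full precision is carried through to the final answer.)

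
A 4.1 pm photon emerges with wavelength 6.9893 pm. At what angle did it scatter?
101.00°

First find the wavelength shift:
Δλ = λ' - λ = 6.9893 - 4.1 = 2.8893 pm

Using Δλ = λ_C(1 - cos θ), with λ_C = h/(m_e·c) ≈ 2.42631024 pm:
cos θ = 1 - Δλ/λ_C
cos θ = 1 - 2.8893/2.42631024
cos θ = -0.190821

θ = arccos(-0.190821)
θ = 101.00°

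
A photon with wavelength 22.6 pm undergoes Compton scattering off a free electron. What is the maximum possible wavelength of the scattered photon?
27.4526 pm (at θ = 180°)

The Compton shift is Δλ = λ_C(1 − cos θ).

Since cos θ ranges from −1 to 1, the factor (1 − cos θ) ranges from 0 to 2; the maximum shift occurs at θ = 180° (backscattering):
Δλ_max = 2λ_C = 2 × 2.4263 pm = 4.8526 pm

Maximum scattered wavelength:
λ'_max = λ₀ + Δλ_max = 22.6 + 4.8526 = 27.4526 pm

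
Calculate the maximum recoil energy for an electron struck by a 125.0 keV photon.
41.0644 keV

Maximum energy transfer occurs at θ = 180° (backscattering).

Initial photon: E₀ = 125.0 keV → λ₀ = 9.9187 pm

Maximum Compton shift (at 180°):
Δλ_max = 2λ_C = 2 × 2.4263 = 4.8526 pm

Final wavelength:
λ' = 9.9187 + 4.8526 = 14.7714 pm

Minimum photon energy (maximum energy to electron):
E'_min = hc/λ' = 83.9356 keV

Maximum electron kinetic energy:
K_max = E₀ - E'_min = 125.0000 - 83.9356 = 41.0644 keV

(Intermediate values are shown rounded; full precision is carried through to the final answer.)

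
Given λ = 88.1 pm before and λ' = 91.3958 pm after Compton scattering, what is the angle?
111.00°

First find the wavelength shift:
Δλ = λ' - λ = 91.3958 - 88.1 = 3.2958 pm

Using Δλ = λ_C(1 - cos θ), with λ_C = h/(m_e·c) ≈ 2.42631024 pm:
cos θ = 1 - Δλ/λ_C
cos θ = 1 - 3.2958/2.42631024
cos θ = -0.358359

θ = arccos(-0.358359)
θ = 111.00°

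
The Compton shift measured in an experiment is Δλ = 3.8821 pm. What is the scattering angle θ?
126.87°

From the Compton formula Δλ = λ_C(1 - cos θ), we can solve for θ:

cos θ = 1 - Δλ/λ_C

Given:
- Δλ = 3.8821 pm
- λ_C = h/(m_e·c) ≈ 2.42631024 pm

cos θ = 1 - 3.8821/2.42631024
cos θ = 1 - 1.600001
cos θ = -0.600001

θ = arccos(-0.600001)
θ = 126.87°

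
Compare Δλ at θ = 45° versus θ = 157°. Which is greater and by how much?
157° produces the larger shift by a factor of 6.557

Calculate both shifts using Δλ = λ_C(1 - cos θ):

For θ₁ = 45°:
Δλ₁ = 2.4263 × (1 - cos(45°))
Δλ₁ = 2.4263 × 0.2929
Δλ₁ = 0.7106 pm

For θ₂ = 157°:
Δλ₂ = 2.4263 × (1 - cos(157°))
Δλ₂ = 2.4263 × 1.9205
Δλ₂ = 4.6597 pm

The 157° angle produces the larger shift.
Ratio: 4.6597/0.7106 = 6.557

(Intermediate values are shown rounded; full precision is carried through to the final answer.)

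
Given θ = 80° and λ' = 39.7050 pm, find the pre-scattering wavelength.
37.7000 pm

From λ' = λ + Δλ, we have λ = λ' - Δλ

First calculate the Compton shift:
Δλ = λ_C(1 - cos θ)
Δλ = 2.4263 × (1 - cos(80°))
Δλ = 2.4263 × 0.8264
Δλ = 2.0050 pm

Initial wavelength:
λ = λ' - Δλ
λ = 39.7050 - 2.0050
λ = 37.7000 pm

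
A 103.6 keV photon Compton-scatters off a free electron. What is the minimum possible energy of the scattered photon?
73.7115 keV (at θ = 180°)

The scattered photon has minimum energy when its wavelength is maximum, i.e., when the Compton shift Δλ = λ_C(1 − cos θ) is maximum. This occurs at θ = 180° (backscattering), giving Δλ_max = 2λ_C = 4.8526 pm.

Initial wavelength: λ₀ = hc/E₀ = 11.9676 pm
Maximum final wavelength: λ'_max = λ₀ + 2λ_C = 11.9676 + 4.8526 = 16.8202 pm
Minimum final energy: E'_min = hc/λ'_max = 73.7115 keV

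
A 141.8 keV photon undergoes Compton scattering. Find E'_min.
91.1902 keV (at θ = 180°)

The scattered photon has minimum energy when its wavelength is maximum, i.e., when the Compton shift Δλ = λ_C(1 − cos θ) is maximum. This occurs at θ = 180° (backscattering), giving Δλ_max = 2λ_C = 4.8526 pm.

Initial wavelength: λ₀ = hc/E₀ = 8.7436 pm
Maximum final wavelength: λ'_max = λ₀ + 2λ_C = 8.7436 + 4.8526 = 13.5962 pm
Minimum final energy: E'_min = hc/λ'_max = 91.1902 keV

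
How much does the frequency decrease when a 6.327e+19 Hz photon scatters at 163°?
3.166e+19 Hz (decrease)

Convert frequency to wavelength (c = 299792458 m/s):
λ₀ = c/f₀ = 299792458/6.327e+19 = 4.7383034e-12 m = 4.7383 pm

Calculate Compton shift:
Δλ = λ_C(1 - cos(163°)) = 4.7466 pm

Final wavelength:
λ' = λ₀ + Δλ = 4.7383 + 4.7466 = 9.4849 pm

Final frequency:
f' = c/λ' = 299792458/9.4849057e-12 = 3.1607321e+19 Hz

Frequency shift (decrease):
Δf = f₀ - f' = 6.327e+19 - 3.1607321e+19 = 3.166e+19 Hz

(Intermediate values are shown rounded; full precision is carried through to the final answer.)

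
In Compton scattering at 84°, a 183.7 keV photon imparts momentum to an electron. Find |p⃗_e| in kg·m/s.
1.1675e-22 kg·m/s

The electron is initially at rest, so by conservation of momentum:
p⃗_e = p⃗₀ − p⃗'  (incident photon momentum minus scattered photon momentum)

Photon momentum magnitudes (p = h/λ = E/c):
λ₀ = hc/E₀ = 6.7493 pm → p₀ = h/λ₀ = 9.8175e-23 kg·m/s
Δλ = λ_C(1 − cos 84°) = 2.1727 pm
λ' = 8.9220 pm → p' = h/λ' = 7.4267e-23 kg·m/s

The scattered photon makes angle θ = 84° with the incident direction, so by the law of cosines:
|p⃗_e|² = p₀² + p'² − 2p₀p'cos θ
|p⃗_e|² = (9.8175e-23)² + (7.4267e-23)² − 2·9.8175e-23·7.4267e-23·cos(84°)
|p⃗_e| = 1.1675e-22 kg·m/s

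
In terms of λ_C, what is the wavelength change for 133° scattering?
1.6820 λ_C

The Compton shift formula is:
Δλ = λ_C(1 - cos θ)

Dividing both sides by λ_C:
Δλ/λ_C = 1 - cos θ

For θ = 133°:
Δλ/λ_C = 1 - cos(133°)
Δλ/λ_C = 1 - -0.6820
Δλ/λ_C = 1.6820

This means the shift is 1.6820 × λ_C = 4.0810 pm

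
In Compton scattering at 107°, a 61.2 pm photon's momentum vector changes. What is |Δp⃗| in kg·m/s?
1.6985e-23 kg·m/s

Photon momentum magnitude is p = h/λ.

Initial momentum:
p₀ = h/λ = 6.6261e-34/6.1200e-11 = 1.0827e-23 kg·m/s

After scattering:
λ' = λ + Δλ = 61.2 + 3.1357 = 64.3357 pm
p' = h/λ' = 6.6261e-34/6.4336e-11 = 1.0299e-23 kg·m/s

Momentum is a vector; the scattered photon's direction makes angle θ = 107° with the incident direction. The magnitude of the vector change Δp⃗ = p⃗₀ − p⃗' is found from the law of cosines:
|Δp⃗|² = p₀² + p'² − 2p₀p'cos θ
|Δp⃗|² = (1.0827e-23)² + (1.0299e-23)² − 2·1.0827e-23·1.0299e-23·cos(107°)
|Δp⃗| = 1.6985e-23 kg·m/s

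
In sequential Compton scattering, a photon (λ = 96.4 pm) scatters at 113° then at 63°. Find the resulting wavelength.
101.0991 pm

Apply Compton shift twice:

First scattering at θ₁ = 113°:
Δλ₁ = λ_C(1 - cos(113°))
Δλ₁ = 2.4263 × 1.3907
Δλ₁ = 3.3743 pm

After first scattering:
λ₁ = 96.4 + 3.3743 = 99.7743 pm

Second scattering at θ₂ = 63°:
Δλ₂ = λ_C(1 - cos(63°))
Δλ₂ = 2.4263 × 0.5460
Δλ₂ = 1.3248 pm

Final wavelength:
λ₂ = 99.7743 + 1.3248 = 101.0991 pm

Total shift: Δλ_total = 3.3743 + 1.3248 = 4.6991 pm

(Intermediate values are shown rounded; full precision is carried through to the final answer.)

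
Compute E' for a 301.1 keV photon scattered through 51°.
247.1236 keV

First convert energy to wavelength:
λ = hc/E, with hc ≈ 1239.842 keV·pm (i.e. 1239.842 eV·nm)

For E = 301.1 keV = 301100 eV:
λ = 1239.842 keV·pm / 301.1 keV
λ = 4.1177 pm

Calculate the Compton shift:
Δλ = λ_C(1 - cos(51°)) = 2.4263 × 0.3707
Δλ = 0.8994 pm

Final wavelength:
λ' = 4.1177 + 0.8994 = 5.0171 pm

Final energy:
E' = hc/λ' = 1239.842 / 5.0171 = 247.1236 keV

(Intermediate values are shown rounded; full precision is carried through to the final answer.)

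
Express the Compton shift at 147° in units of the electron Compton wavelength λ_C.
1.8387 λ_C

The Compton shift formula is:
Δλ = λ_C(1 - cos θ)

Dividing both sides by λ_C:
Δλ/λ_C = 1 - cos θ

For θ = 147°:
Δλ/λ_C = 1 - cos(147°)
Δλ/λ_C = 1 - -0.8387
Δλ/λ_C = 1.8387

This means the shift is 1.8387 × λ_C = 4.4612 pm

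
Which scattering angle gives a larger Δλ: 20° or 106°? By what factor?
106° produces the larger shift by a factor of 21.152

Calculate both shifts using Δλ = λ_C(1 - cos θ):

For θ₁ = 20°:
Δλ₁ = 2.4263 × (1 - cos(20°))
Δλ₁ = 2.4263 × 0.0603
Δλ₁ = 0.1463 pm

For θ₂ = 106°:
Δλ₂ = 2.4263 × (1 - cos(106°))
Δλ₂ = 2.4263 × 1.2756
Δλ₂ = 3.0951 pm

The 106° angle produces the larger shift.
Ratio: 3.0951/0.1463 = 21.152

(Intermediate values are shown rounded; full precision is carried through to the final answer.)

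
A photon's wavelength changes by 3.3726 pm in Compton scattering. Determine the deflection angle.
112.96°

From the Compton formula Δλ = λ_C(1 - cos θ), we can solve for θ:

cos θ = 1 - Δλ/λ_C

Given:
- Δλ = 3.3726 pm
- λ_C = h/(m_e·c) ≈ 2.42631024 pm

cos θ = 1 - 3.3726/2.42631024
cos θ = 1 - 1.390012
cos θ = -0.390012

θ = arccos(-0.390012)
θ = 112.96°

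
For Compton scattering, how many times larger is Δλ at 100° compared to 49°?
100° produces the larger shift by a factor of 3.412

Calculate both shifts using Δλ = λ_C(1 - cos θ):

For θ₁ = 49°:
Δλ₁ = 2.4263 × (1 - cos(49°))
Δλ₁ = 2.4263 × 0.3439
Δλ₁ = 0.8345 pm

For θ₂ = 100°:
Δλ₂ = 2.4263 × (1 - cos(100°))
Δλ₂ = 2.4263 × 1.1736
Δλ₂ = 2.8476 pm

The 100° angle produces the larger shift.
Ratio: 2.8476/0.8345 = 3.412

(Intermediate values are shown rounded; full precision is carried through to the final answer.)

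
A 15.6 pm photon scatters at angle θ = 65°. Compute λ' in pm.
17.0009 pm

Using the Compton scattering formula:
λ' = λ + Δλ = λ + λ_C(1 - cos θ)

Given:
- Initial wavelength λ = 15.6 pm
- Scattering angle θ = 65°
- Compton wavelength λ_C ≈ 2.4263 pm

Calculate the shift:
Δλ = 2.4263 × (1 - cos(65°))
Δλ = 2.4263 × 0.5774
Δλ = 1.4009 pm

Final wavelength:
λ' = 15.6 + 1.4009 = 17.0009 pm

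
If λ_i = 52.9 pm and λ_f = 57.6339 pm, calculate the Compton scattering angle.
162.00°

First find the wavelength shift:
Δλ = λ' - λ = 57.6339 - 52.9 = 4.7339 pm

Using Δλ = λ_C(1 - cos θ), with λ_C = h/(m_e·c) ≈ 2.42631024 pm:
cos θ = 1 - Δλ/λ_C
cos θ = 1 - 4.7339/2.42631024
cos θ = -0.951070

θ = arccos(-0.951070)
θ = 162.00°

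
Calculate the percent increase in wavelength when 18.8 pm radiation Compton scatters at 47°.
4.1041%

Calculate the Compton shift:
Δλ = λ_C(1 - cos(47°))
Δλ = 2.4263 × (1 - cos(47°))
Δλ = 2.4263 × 0.3180
Δλ = 0.7716 pm

Percentage change:
(Δλ/λ₀) × 100 = (0.7716/18.8) × 100
= 4.1041%

(Intermediate values are shown rounded; full precision is carried through to the final answer.)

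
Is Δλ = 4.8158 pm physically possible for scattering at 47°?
No, inconsistent

Calculate the expected shift for θ = 47°:

Δλ_expected = λ_C(1 - cos(47°))
Δλ_expected = 2.4263 × (1 - cos(47°))
Δλ_expected = 2.4263 × 0.3180
Δλ_expected = 0.7716 pm

Given shift: 4.8158 pm
Expected shift: 0.7716 pm
Difference: 4.0442 pm

The values do not match. The given shift corresponds to θ ≈ 170.0°, not 47°.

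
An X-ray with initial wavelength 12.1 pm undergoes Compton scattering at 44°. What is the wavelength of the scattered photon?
12.7810 pm

Using the Compton scattering formula:
λ' = λ + Δλ = λ + λ_C(1 - cos θ)

Given:
- Initial wavelength λ = 12.1 pm
- Scattering angle θ = 44°
- Compton wavelength λ_C ≈ 2.4263 pm

Calculate the shift:
Δλ = 2.4263 × (1 - cos(44°))
Δλ = 2.4263 × 0.2807
Δλ = 0.6810 pm

Final wavelength:
λ' = 12.1 + 0.6810 = 12.7810 pm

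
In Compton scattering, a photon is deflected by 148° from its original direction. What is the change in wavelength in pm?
4.4839 pm

Using the Compton scattering formula:
Δλ = λ_C(1 - cos θ)

where λ_C = h/(m_e·c) ≈ 2.4263 pm is the Compton wavelength of an electron.

For θ = 148°:
cos(148°) = -0.8480
1 - cos(148°) = 1.8480

Δλ = 2.4263 × 1.8480
Δλ = 4.4839 pm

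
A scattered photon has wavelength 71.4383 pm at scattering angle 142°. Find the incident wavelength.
67.1000 pm

From λ' = λ + Δλ, we have λ = λ' - Δλ

First calculate the Compton shift:
Δλ = λ_C(1 - cos θ)
Δλ = 2.4263 × (1 - cos(142°))
Δλ = 2.4263 × 1.7880
Δλ = 4.3383 pm

Initial wavelength:
λ = λ' - Δλ
λ = 71.4383 - 4.3383
λ = 67.1000 pm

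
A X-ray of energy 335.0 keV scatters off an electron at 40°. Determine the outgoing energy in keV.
290.4516 keV

First convert energy to wavelength:
λ = hc/E, with hc ≈ 1239.842 keV·pm (i.e. 1239.842 eV·nm)

For E = 335.0 keV = 335000 eV:
λ = 1239.842 keV·pm / 335.0 keV
λ = 3.7010 pm

Calculate the Compton shift:
Δλ = λ_C(1 - cos(40°)) = 2.4263 × 0.2340
Δλ = 0.5676 pm

Final wavelength:
λ' = 3.7010 + 0.5676 = 4.2687 pm

Final energy:
E' = hc/λ' = 1239.842 / 4.2687 = 290.4516 keV

(Intermediate values are shown rounded; full precision is carried through to the final answer.)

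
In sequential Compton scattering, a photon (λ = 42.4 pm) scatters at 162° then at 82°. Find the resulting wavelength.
49.2225 pm

Apply Compton shift twice:

First scattering at θ₁ = 162°:
Δλ₁ = λ_C(1 - cos(162°))
Δλ₁ = 2.4263 × 1.9511
Δλ₁ = 4.7339 pm

After first scattering:
λ₁ = 42.4 + 4.7339 = 47.1339 pm

Second scattering at θ₂ = 82°:
Δλ₂ = λ_C(1 - cos(82°))
Δλ₂ = 2.4263 × 0.8608
Δλ₂ = 2.0886 pm

Final wavelength:
λ₂ = 47.1339 + 2.0886 = 49.2225 pm

Total shift: Δλ_total = 4.7339 + 2.0886 = 6.8225 pm

(Intermediate values are shown rounded; full precision is carried through to the final answer.)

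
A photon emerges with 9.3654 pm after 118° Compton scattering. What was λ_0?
5.8000 pm

From λ' = λ + Δλ, we have λ = λ' - Δλ

First calculate the Compton shift:
Δλ = λ_C(1 - cos θ)
Δλ = 2.4263 × (1 - cos(118°))
Δλ = 2.4263 × 1.4695
Δλ = 3.5654 pm

Initial wavelength:
λ = λ' - Δλ
λ = 9.3654 - 3.5654
λ = 5.8000 pm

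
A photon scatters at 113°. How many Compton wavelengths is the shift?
1.3907 λ_C

The Compton shift formula is:
Δλ = λ_C(1 - cos θ)

Dividing both sides by λ_C:
Δλ/λ_C = 1 - cos θ

For θ = 113°:
Δλ/λ_C = 1 - cos(113°)
Δλ/λ_C = 1 - -0.3907
Δλ/λ_C = 1.3907

This means the shift is 1.3907 × λ_C = 3.3743 pm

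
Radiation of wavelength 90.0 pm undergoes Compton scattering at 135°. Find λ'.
94.1420 pm

Using the Compton formula: λ' = λ + λ_C(1 − cos θ)

For θ = 135°, cos θ = -√2/2 (exact) ≈ -0.7071, so:
1 − cos 135° = 1 − (-√2/2) ≈ 1.7071

Δλ = λ_C × 1.7071 = 2.4263 × 1.7071 = 4.1420 pm

λ' = 90.0 + 4.1420 = 94.1420 pm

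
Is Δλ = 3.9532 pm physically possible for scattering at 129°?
Yes, consistent

Calculate the expected shift for θ = 129°:

Δλ_expected = λ_C(1 - cos(129°))
Δλ_expected = 2.4263 × (1 - cos(129°))
Δλ_expected = 2.4263 × 1.6293
Δλ_expected = 3.9532 pm

Given shift: 3.9532 pm
Expected shift: 3.9532 pm
Difference: 0.0000 pm

The values match. This is consistent with Compton scattering at the stated angle.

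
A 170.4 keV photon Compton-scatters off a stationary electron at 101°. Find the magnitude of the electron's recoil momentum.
1.2168e-22 kg·m/s

The electron is initially at rest, so by conservation of momentum:
p⃗_e = p⃗₀ − p⃗'  (incident photon momentum minus scattered photon momentum)

Photon momentum magnitudes (p = h/λ = E/c):
λ₀ = hc/E₀ = 7.2761 pm → p₀ = h/λ₀ = 9.1067e-23 kg·m/s
Δλ = λ_C(1 − cos 101°) = 2.8893 pm
λ' = 10.1653 pm → p' = h/λ' = 6.5183e-23 kg·m/s

The scattered photon makes angle θ = 101° with the incident direction, so by the law of cosines:
|p⃗_e|² = p₀² + p'² − 2p₀p'cos θ
|p⃗_e|² = (9.1067e-23)² + (6.5183e-23)² − 2·9.1067e-23·6.5183e-23·cos(101°)
|p⃗_e| = 1.2168e-22 kg·m/s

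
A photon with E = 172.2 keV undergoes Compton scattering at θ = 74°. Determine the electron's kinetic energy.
33.7868 keV

By energy conservation: K_e = E_initial - E_final

First find the scattered photon energy:
Initial wavelength: λ = hc/E = 7.2000 pm
Compton shift: Δλ = λ_C(1 - cos(74°)) = 1.7575 pm
Final wavelength: λ' = 7.2000 + 1.7575 = 8.9575 pm
Final photon energy: E' = hc/λ' = 138.4132 keV

Electron kinetic energy:
K_e = E - E' = 172.2000 - 138.4132 = 33.7868 keV

(Intermediate values are shown rounded; full precision is carried through to the final answer.)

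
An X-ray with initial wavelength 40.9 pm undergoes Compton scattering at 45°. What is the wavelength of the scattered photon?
41.6106 pm

Using the Compton scattering formula:
λ' = λ + Δλ = λ + λ_C(1 - cos θ)

Given:
- Initial wavelength λ = 40.9 pm
- Scattering angle θ = 45°
- Compton wavelength λ_C ≈ 2.4263 pm

Calculate the shift:
Δλ = 2.4263 × (1 - cos(45°))
Δλ = 2.4263 × 0.2929
Δλ = 0.7106 pm

Final wavelength:
λ' = 40.9 + 0.7106 = 41.6106 pm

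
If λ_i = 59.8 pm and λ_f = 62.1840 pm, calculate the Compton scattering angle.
89.00°

First find the wavelength shift:
Δλ = λ' - λ = 62.1840 - 59.8 = 2.3840 pm

Using Δλ = λ_C(1 - cos θ), with λ_C = h/(m_e·c) ≈ 2.42631024 pm:
cos θ = 1 - Δλ/λ_C
cos θ = 1 - 2.3840/2.42631024
cos θ = 0.017438

θ = arccos(0.017438)
θ = 89.00°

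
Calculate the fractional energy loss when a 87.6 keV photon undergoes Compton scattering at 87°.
0.1398 (or 13.98%)

Calculate initial and final photon energies:

Initial: E₀ = 87.6 keV → λ₀ = 14.1534 pm
Compton shift: Δλ = 2.2993 pm
Final wavelength: λ' = 16.4528 pm
Final energy: E' = 75.3576 keV

Fractional energy loss:
(E₀ - E')/E₀ = (87.6000 - 75.3576)/87.6000
= 12.2424/87.6000
= 0.1398
= 13.98%

(Intermediate values are shown rounded; full precision is carried through to the final answer.)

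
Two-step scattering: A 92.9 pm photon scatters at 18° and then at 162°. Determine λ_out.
97.7526 pm

Apply Compton shift twice:

First scattering at θ₁ = 18°:
Δλ₁ = λ_C(1 - cos(18°))
Δλ₁ = 2.4263 × 0.0489
Δλ₁ = 0.1188 pm

After first scattering:
λ₁ = 92.9 + 0.1188 = 93.0188 pm

Second scattering at θ₂ = 162°:
Δλ₂ = λ_C(1 - cos(162°))
Δλ₂ = 2.4263 × 1.9511
Δλ₂ = 4.7339 pm

Final wavelength:
λ₂ = 93.0188 + 4.7339 = 97.7526 pm

Total shift: Δλ_total = 0.1188 + 4.7339 = 4.8526 pm

(Intermediate values are shown rounded; full precision is carried through to the final answer.)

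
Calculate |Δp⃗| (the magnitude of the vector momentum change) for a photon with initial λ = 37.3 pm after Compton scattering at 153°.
3.2658e-23 kg·m/s

Photon momentum magnitude is p = h/λ.

Initial momentum:
p₀ = h/λ = 6.6261e-34/3.7300e-11 = 1.7764e-23 kg·m/s

After scattering:
λ' = λ + Δλ = 37.3 + 4.5882 = 41.8882 pm
p' = h/λ' = 6.6261e-34/4.1888e-11 = 1.5818e-23 kg·m/s

Momentum is a vector; the scattered photon's direction makes angle θ = 153° with the incident direction. The magnitude of the vector change Δp⃗ = p⃗₀ − p⃗' is found from the law of cosines:
|Δp⃗|² = p₀² + p'² − 2p₀p'cos θ
|Δp⃗|² = (1.7764e-23)² + (1.5818e-23)² − 2·1.7764e-23·1.5818e-23·cos(153°)
|Δp⃗| = 3.2658e-23 kg·m/s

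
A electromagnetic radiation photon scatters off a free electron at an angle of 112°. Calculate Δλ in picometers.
3.3352 pm

Using the Compton scattering formula:
Δλ = λ_C(1 - cos θ)

where λ_C = h/(m_e·c) ≈ 2.4263 pm is the Compton wavelength of an electron.

For θ = 112°:
cos(112°) = -0.3746
1 - cos(112°) = 1.3746

Δλ = 2.4263 × 1.3746
Δλ = 3.3352 pm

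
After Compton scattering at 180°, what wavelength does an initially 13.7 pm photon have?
18.5526 pm

Using the Compton formula: λ' = λ + λ_C(1 − cos θ)

For θ = 180°, cos θ = -1 (exact) = -1.0000, so:
1 − cos 180° = 1 − (-1) = 2.0000

Δλ = λ_C × 2.0000 = 2.4263 × 2.0000 = 4.8526 pm

λ' = 13.7 + 4.8526 = 18.5526 pm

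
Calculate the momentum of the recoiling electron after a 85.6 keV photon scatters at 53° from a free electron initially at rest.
3.9631e-23 kg·m/s

The electron is initially at rest, so by conservation of momentum:
p⃗_e = p⃗₀ − p⃗'  (incident photon momentum minus scattered photon momentum)

Photon momentum magnitudes (p = h/λ = E/c):
λ₀ = hc/E₀ = 14.4841 pm → p₀ = h/λ₀ = 4.5747e-23 kg·m/s
Δλ = λ_C(1 − cos 53°) = 0.9661 pm
λ' = 15.4503 pm → p' = h/λ' = 4.2886e-23 kg·m/s

The scattered photon makes angle θ = 53° with the incident direction, so by the law of cosines:
|p⃗_e|² = p₀² + p'² − 2p₀p'cos θ
|p⃗_e|² = (4.5747e-23)² + (4.2886e-23)² − 2·4.5747e-23·4.2886e-23·cos(53°)
|p⃗_e| = 3.9631e-23 kg·m/s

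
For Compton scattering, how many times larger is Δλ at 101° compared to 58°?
101° produces the larger shift by a factor of 2.533

Calculate both shifts using Δλ = λ_C(1 - cos θ):

For θ₁ = 58°:
Δλ₁ = 2.4263 × (1 - cos(58°))
Δλ₁ = 2.4263 × 0.4701
Δλ₁ = 1.1406 pm

For θ₂ = 101°:
Δλ₂ = 2.4263 × (1 - cos(101°))
Δλ₂ = 2.4263 × 1.1908
Δλ₂ = 2.8893 pm

The 101° angle produces the larger shift.
Ratio: 2.8893/1.1406 = 2.533

(Intermediate values are shown rounded; full precision is carried through to the final answer.)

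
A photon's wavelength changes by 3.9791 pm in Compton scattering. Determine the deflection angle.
129.79°

From the Compton formula Δλ = λ_C(1 - cos θ), we can solve for θ:

cos θ = 1 - Δλ/λ_C

Given:
- Δλ = 3.9791 pm
- λ_C = h/(m_e·c) ≈ 2.42631024 pm

cos θ = 1 - 3.9791/2.42631024
cos θ = 1 - 1.639980
cos θ = -0.639980

θ = arccos(-0.639980)
θ = 129.79°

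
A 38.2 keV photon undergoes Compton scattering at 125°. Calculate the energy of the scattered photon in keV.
34.1794 keV

First convert energy to wavelength:
λ = hc/E, with hc ≈ 1239.842 keV·pm (i.e. 1239.842 eV·nm)

For E = 38.2 keV = 38200 eV:
λ = 1239.842 keV·pm / 38.2 keV
λ = 32.4566 pm

Calculate the Compton shift:
Δλ = λ_C(1 - cos(125°)) = 2.4263 × 1.5736
Δλ = 3.8180 pm

Final wavelength:
λ' = 32.4566 + 3.8180 = 36.2746 pm

Final energy:
E' = hc/λ' = 1239.842 / 36.2746 = 34.1794 keV

(Intermediate values are shown rounded; full precision is carried through to the final answer.)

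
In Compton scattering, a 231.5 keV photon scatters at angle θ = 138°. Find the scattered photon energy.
129.3510 keV

First convert energy to wavelength:
λ = hc/E, with hc ≈ 1239.842 keV·pm (i.e. 1239.842 eV·nm)

For E = 231.5 keV = 231500 eV:
λ = 1239.842 keV·pm / 231.5 keV
λ = 5.3557 pm

Calculate the Compton shift:
Δλ = λ_C(1 - cos(138°)) = 2.4263 × 1.7431
Δλ = 4.2294 pm

Final wavelength:
λ' = 5.3557 + 4.2294 = 9.5851 pm

Final energy:
E' = hc/λ' = 1239.842 / 9.5851 = 129.3510 keV

(Intermediate values are shown rounded; full precision is carried through to the final answer.)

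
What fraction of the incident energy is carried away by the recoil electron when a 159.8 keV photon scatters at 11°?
0.0057 (or 0.57%)

Calculate initial and final photon energies:

Initial: E₀ = 159.8 keV → λ₀ = 7.7587 pm
Compton shift: Δλ = 0.0446 pm
Final wavelength: λ' = 7.8033 pm
Final energy: E' = 158.8871 keV

Fractional energy loss:
(E₀ - E')/E₀ = (159.8000 - 158.8871)/159.8000
= 0.9129/159.8000
= 0.0057
= 0.57%

(Intermediate values are shown rounded; full precision is carried through to the final answer.)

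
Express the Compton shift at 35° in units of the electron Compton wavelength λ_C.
0.1808 λ_C

The Compton shift formula is:
Δλ = λ_C(1 - cos θ)

Dividing both sides by λ_C:
Δλ/λ_C = 1 - cos θ

For θ = 35°:
Δλ/λ_C = 1 - cos(35°)
Δλ/λ_C = 1 - 0.8192
Δλ/λ_C = 0.1808

This means the shift is 0.1808 × λ_C = 0.4388 pm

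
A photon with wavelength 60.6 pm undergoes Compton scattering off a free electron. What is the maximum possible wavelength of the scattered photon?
65.4526 pm (at θ = 180°)

The Compton shift is Δλ = λ_C(1 − cos θ).

Since cos θ ranges from −1 to 1, the factor (1 − cos θ) ranges from 0 to 2; the maximum shift occurs at θ = 180° (backscattering):
Δλ_max = 2λ_C = 2 × 2.4263 pm = 4.8526 pm

Maximum scattered wavelength:
λ'_max = λ₀ + Δλ_max = 60.6 + 4.8526 = 65.4526 pm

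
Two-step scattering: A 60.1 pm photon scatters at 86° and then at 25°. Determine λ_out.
62.5844 pm

Apply Compton shift twice:

First scattering at θ₁ = 86°:
Δλ₁ = λ_C(1 - cos(86°))
Δλ₁ = 2.4263 × 0.9302
Δλ₁ = 2.2571 pm

After first scattering:
λ₁ = 60.1 + 2.2571 = 62.3571 pm

Second scattering at θ₂ = 25°:
Δλ₂ = λ_C(1 - cos(25°))
Δλ₂ = 2.4263 × 0.0937
Δλ₂ = 0.2273 pm

Final wavelength:
λ₂ = 62.3571 + 0.2273 = 62.5844 pm

Total shift: Δλ_total = 2.2571 + 0.2273 = 2.4844 pm

(Intermediate values are shown rounded; full precision is carried through to the final answer.)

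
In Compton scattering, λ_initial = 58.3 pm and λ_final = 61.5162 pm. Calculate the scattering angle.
109.00°

First find the wavelength shift:
Δλ = λ' - λ = 61.5162 - 58.3 = 3.2162 pm

Using Δλ = λ_C(1 - cos θ), with λ_C = h/(m_e·c) ≈ 2.42631024 pm:
cos θ = 1 - Δλ/λ_C
cos θ = 1 - 3.2162/2.42631024
cos θ = -0.325552

θ = arccos(-0.325552)
θ = 109.00°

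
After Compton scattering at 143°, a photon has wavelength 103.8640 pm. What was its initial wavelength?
99.5000 pm

From λ' = λ + Δλ, we have λ = λ' - Δλ

First calculate the Compton shift:
Δλ = λ_C(1 - cos θ)
Δλ = 2.4263 × (1 - cos(143°))
Δλ = 2.4263 × 1.7986
Δλ = 4.3640 pm

Initial wavelength:
λ = λ' - Δλ
λ = 103.8640 - 4.3640
λ = 99.5000 pm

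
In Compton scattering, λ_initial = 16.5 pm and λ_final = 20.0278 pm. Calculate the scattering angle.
117.00°

First find the wavelength shift:
Δλ = λ' - λ = 20.0278 - 16.5 = 3.5278 pm

Using Δλ = λ_C(1 - cos θ), with λ_C = h/(m_e·c) ≈ 2.42631024 pm:
cos θ = 1 - Δλ/λ_C
cos θ = 1 - 3.5278/2.42631024
cos θ = -0.453977

θ = arccos(-0.453977)
θ = 117.00°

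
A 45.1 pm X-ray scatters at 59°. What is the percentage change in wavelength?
2.6090%

Calculate the Compton shift:
Δλ = λ_C(1 - cos(59°))
Δλ = 2.4263 × (1 - cos(59°))
Δλ = 2.4263 × 0.4850
Δλ = 1.1767 pm

Percentage change:
(Δλ/λ₀) × 100 = (1.1767/45.1) × 100
= 2.6090%

(Intermediate values are shown rounded; full precision is carried through to the final answer.)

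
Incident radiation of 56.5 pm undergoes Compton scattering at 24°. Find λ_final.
56.7098 pm

Using the Compton scattering formula:
λ' = λ + Δλ = λ + λ_C(1 - cos θ)

Given:
- Initial wavelength λ = 56.5 pm
- Scattering angle θ = 24°
- Compton wavelength λ_C ≈ 2.4263 pm

Calculate the shift:
Δλ = 2.4263 × (1 - cos(24°))
Δλ = 2.4263 × 0.0865
Δλ = 0.2098 pm

Final wavelength:
λ' = 56.5 + 0.2098 = 56.7098 pm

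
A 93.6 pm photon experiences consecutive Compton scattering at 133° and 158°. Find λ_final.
102.3570 pm

Apply Compton shift twice:

First scattering at θ₁ = 133°:
Δλ₁ = λ_C(1 - cos(133°))
Δλ₁ = 2.4263 × 1.6820
Δλ₁ = 4.0810 pm

After first scattering:
λ₁ = 93.6 + 4.0810 = 97.6810 pm

Second scattering at θ₂ = 158°:
Δλ₂ = λ_C(1 - cos(158°))
Δλ₂ = 2.4263 × 1.9272
Δλ₂ = 4.6759 pm

Final wavelength:
λ₂ = 97.6810 + 4.6759 = 102.3570 pm

Total shift: Δλ_total = 4.0810 + 4.6759 = 8.7570 pm

(Intermediate values are shown rounded; full precision is carried through to the final answer.)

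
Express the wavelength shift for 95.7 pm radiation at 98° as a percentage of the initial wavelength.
2.8882%

Calculate the Compton shift:
Δλ = λ_C(1 - cos(98°))
Δλ = 2.4263 × (1 - cos(98°))
Δλ = 2.4263 × 1.1392
Δλ = 2.7640 pm

Percentage change:
(Δλ/λ₀) × 100 = (2.7640/95.7) × 100
= 2.8882%

(Intermediate values are shown rounded; full precision is carried through to the final answer.)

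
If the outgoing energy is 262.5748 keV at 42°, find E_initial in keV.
302.5000 keV

Convert final energy to wavelength (hc ≈ 1239.842 keV·pm):
λ' = hc/E' = 1239.842 / 262.5748 = 4.7219 pm

Calculate the Compton shift:
Δλ = λ_C(1 - cos(42°))
Δλ = 2.4263 × (1 - cos(42°))
Δλ = 0.6232 pm

Initial wavelength:
λ = λ' - Δλ = 4.7219 - 0.6232 = 4.0987 pm

Initial energy:
E = hc/λ = 1239.842 / 4.0987 = 302.5000 keV

(Intermediate values are shown rounded; full precision is carried through to the final answer.)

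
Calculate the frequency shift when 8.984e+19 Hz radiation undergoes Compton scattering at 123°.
4.752e+19 Hz (decrease)

Convert frequency to wavelength (c = 299792458 m/s):
λ₀ = c/f₀ = 299792458/8.984e+19 = 3.3369597e-12 m = 3.3370 pm

Calculate Compton shift:
Δλ = λ_C(1 - cos(123°)) = 3.7478 pm

Final wavelength:
λ' = λ₀ + Δλ = 3.3370 + 3.7478 = 7.0847 pm

Final frequency:
f' = c/λ' = 299792458/7.0847332e-12 = 4.2315279e+19 Hz

Frequency shift (decrease):
Δf = f₀ - f' = 8.984e+19 - 4.2315279e+19 = 4.752e+19 Hz

(Intermediate values are shown rounded; full precision is carried through to the final answer.)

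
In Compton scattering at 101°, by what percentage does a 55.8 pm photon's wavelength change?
5.1779%

Calculate the Compton shift:
Δλ = λ_C(1 - cos(101°))
Δλ = 2.4263 × (1 - cos(101°))
Δλ = 2.4263 × 1.1908
Δλ = 2.8893 pm

Percentage change:
(Δλ/λ₀) × 100 = (2.8893/55.8) × 100
= 5.1779%

(Intermediate values are shown rounded; full precision is carried through to the final answer.)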